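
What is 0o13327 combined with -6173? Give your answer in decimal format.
Convert 0o13327 (octal) → 1×4096 + 3×512 + 3×64 + 2×8 + 7 = 5847 (decimal)
Compute 5847 + -6173 = -326
-326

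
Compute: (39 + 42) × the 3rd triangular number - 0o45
Convert the 3rd triangular number (triangular index) → 3×4/2 = 6 (decimal)
Convert 0o45 (octal) → 4×8 + 5 = 37 (decimal)
Expression in decimal: (39 + 42) × 6 - 37
Parentheses first: 39 + 42 = 81
Multiply: 81 × 6 = 486
Subtract: 486 - 37 = 449
449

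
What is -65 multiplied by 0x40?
Convert 0x40 (hexadecimal) → 4×16 = 64 (decimal)
Compute -65 × 64 = -4160
-4160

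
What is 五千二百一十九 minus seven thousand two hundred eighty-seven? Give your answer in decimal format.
Convert 五千二百一十九 (Chinese numeral) → 5×1000 + 2×100 + 1×10 + 9 = 5219 (decimal)
Convert seven thousand two hundred eighty-seven (English words) → 7×1000 + 2×100 + 87 = 7287 (decimal)
Compute 5219 - 7287 = -2068
-2068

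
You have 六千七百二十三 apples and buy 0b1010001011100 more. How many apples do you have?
Convert 六千七百二十三 (Chinese numeral) → 6×1000 + 7×100 + 2×10 + 3 = 6723 (decimal)
Convert 0b1010001011100 (binary) → 4096 + 1024 + 64 + 16 + 8 + 4 = 5212 (decimal)
Compute 6723 + 5212 = 11935
11935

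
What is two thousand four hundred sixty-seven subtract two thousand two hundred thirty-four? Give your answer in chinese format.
Convert two thousand four hundred sixty-seven (English words) → 2×1000 + 4×100 + 67 = 2467 (decimal)
Convert two thousand two hundred thirty-four (English words) → 2×1000 + 2×100 + 34 = 2234 (decimal)
Compute 2467 - 2234 = 233
Convert 233 (decimal) → 233 = 2×100 + 3×10 + 3 → 二百三十三 (Chinese numeral)
二百三十三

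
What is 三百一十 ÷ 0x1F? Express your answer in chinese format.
Convert 三百一十 (Chinese numeral) → 3×100 + 1×10 = 310 (decimal)
Convert 0x1F (hexadecimal) → 1×16 + 15 = 31 (decimal)
Compute 310 ÷ 31 = 10
Convert 10 (decimal) → 10 = 1×10 → 十 (Chinese numeral)
十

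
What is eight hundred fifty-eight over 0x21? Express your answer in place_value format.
Convert eight hundred fifty-eight (English words) → 8×100 + 58 = 858 (decimal)
Convert 0x21 (hexadecimal) → 2×16 + 1 = 33 (decimal)
Compute 858 ÷ 33 = 26
Convert 26 (decimal) → 26 = 2×10 + 6 → 2 tens, 6 ones (place-value notation)
2 tens, 6 ones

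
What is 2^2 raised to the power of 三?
Convert 2^2 (power) → 4 (decimal)
Convert 三 (Chinese numeral) → 3 (decimal)
Compute 4 ^ 3 = 64
64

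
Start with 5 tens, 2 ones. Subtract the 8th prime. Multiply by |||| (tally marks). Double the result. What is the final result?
Convert 5 tens, 2 ones (place-value notation) → 5×10 + 2 = 52 (decimal)
Start: 52
Convert the 8th prime (prime index) → 19 (decimal)
52 - 19 = 33
Convert |||| (tally marks) → 4 (decimal)
33 × 4 = 132
132 × 2 = 264
264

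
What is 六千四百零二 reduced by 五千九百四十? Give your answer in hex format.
Convert 六千四百零二 (Chinese numeral) → 6×1000 + 4×100 + 2 = 6402 (decimal)
Convert 五千九百四十 (Chinese numeral) → 5×1000 + 9×100 + 4×10 = 5940 (decimal)
Compute 6402 - 5940 = 462
Convert 462 (decimal) → 462 = 1×256 + 12×16 + 14 → 0x1CE (hexadecimal)
0x1CE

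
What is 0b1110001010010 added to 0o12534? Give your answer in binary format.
Convert 0b1110001010010 (binary) → 4096 + 2048 + 1024 + 64 + 16 + 2 = 7250 (decimal)
Convert 0o12534 (octal) → 1×4096 + 2×512 + 5×64 + 3×8 + 4 = 5468 (decimal)
Compute 7250 + 5468 = 12718
Convert 12718 (decimal) → 12718 = 8192 + 4096 + 256 + 128 + 32 + 8 + 4 + 2 → 0b11000110101110 (binary)
0b11000110101110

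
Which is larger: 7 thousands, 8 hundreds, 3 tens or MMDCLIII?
Convert 7 thousands, 8 hundreds, 3 tens (place-value notation) → 7×1000 + 8×100 + 3×10 = 7830 (decimal)
Convert MMDCLIII (Roman numeral) → 1000 + 1000 + 500 + 100 + 50 + 1 + 1 + 1 = 2653 (decimal)
Compare 7830 vs 2653: larger = 7830
7830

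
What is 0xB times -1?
Convert 0xB (hexadecimal) → 11 (decimal)
Compute 11 × -1 = -11
-11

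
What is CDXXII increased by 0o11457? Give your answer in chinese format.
Convert CDXXII (Roman numeral) → 400 + 10 + 10 + 1 + 1 = 422 (decimal)
Convert 0o11457 (octal) → 1×4096 + 1×512 + 4×64 + 5×8 + 7 = 4911 (decimal)
Compute 422 + 4911 = 5333
Convert 5333 (decimal) → 5333 = 5×1000 + 3×100 + 3×10 + 3 → 五千三百三十三 (Chinese numeral)
五千三百三十三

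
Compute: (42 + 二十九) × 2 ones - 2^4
Convert 二十九 (Chinese numeral) → 2×10 + 9 = 29 (decimal)
Convert 2 ones (place-value notation) → 2 (decimal)
Convert 2^4 (power) → 16 (decimal)
Expression in decimal: (42 + 29) × 2 - 16
Parentheses first: 42 + 29 = 71
Multiply: 71 × 2 = 142
Subtract: 142 - 16 = 126
126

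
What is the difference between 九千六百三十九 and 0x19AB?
Convert 九千六百三十九 (Chinese numeral) → 9×1000 + 6×100 + 3×10 + 9 = 9639 (decimal)
Convert 0x19AB (hexadecimal) → 1×4096 + 9×256 + 10×16 + 11 = 6571 (decimal)
Difference: |9639 - 6571| = 3068
3068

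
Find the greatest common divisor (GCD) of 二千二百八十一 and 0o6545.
Convert 二千二百八十一 (Chinese numeral) → 2×1000 + 2×100 + 8×10 + 1 = 2281 (decimal)
Convert 0o6545 (octal) → 6×512 + 5×64 + 4×8 + 5 = 3429 (decimal)
Compute gcd(2281, 3429) = 1
1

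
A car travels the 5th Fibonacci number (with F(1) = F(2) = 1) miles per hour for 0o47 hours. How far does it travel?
Convert the 5th Fibonacci number (with F(1) = F(2) = 1) (Fibonacci index) → 1, 1, 2, 3, 5 → 5 (decimal)
Convert 0o47 (octal) → 4×8 + 7 = 39 (decimal)
Compute 5 × 39 = 195
195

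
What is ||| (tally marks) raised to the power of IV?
Convert ||| (tally marks) → 3 (decimal)
Convert IV (Roman numeral) → 4 (decimal)
Compute 3 ^ 4 = 81
81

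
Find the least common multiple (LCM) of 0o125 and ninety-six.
Convert 0o125 (octal) → 1×64 + 2×8 + 5 = 85 (decimal)
Convert ninety-six (English words) → 96 (decimal)
Compute lcm(85, 96) = 8160
8160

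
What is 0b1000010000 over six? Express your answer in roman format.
Convert 0b1000010000 (binary) → 512 + 16 = 528 (decimal)
Convert six (English words) → 6 (decimal)
Compute 528 ÷ 6 = 88
Convert 88 (decimal) → 88 = 50 + 10 + 10 + 10 + 5 + 1 + 1 + 1 → LXXXVIII (Roman numeral)
LXXXVIII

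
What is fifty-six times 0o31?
Convert fifty-six (English words) → 56 (decimal)
Convert 0o31 (octal) → 3×8 + 1 = 25 (decimal)
Compute 56 × 25 = 1400
1400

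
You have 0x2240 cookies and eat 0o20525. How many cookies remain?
Convert 0x2240 (hexadecimal) → 2×4096 + 2×256 + 4×16 = 8768 (decimal)
Convert 0o20525 (octal) → 2×4096 + 5×64 + 2×8 + 5 = 8533 (decimal)
Compute 8768 - 8533 = 235
235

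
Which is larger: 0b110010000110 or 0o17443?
Convert 0b110010000110 (binary) → 2048 + 1024 + 128 + 4 + 2 = 3206 (decimal)
Convert 0o17443 (octal) → 1×4096 + 7×512 + 4×64 + 4×8 + 3 = 7971 (decimal)
Compare 3206 vs 7971: larger = 7971
7971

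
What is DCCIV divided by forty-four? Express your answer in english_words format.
Convert DCCIV (Roman numeral) → 500 + 100 + 100 + 4 = 704 (decimal)
Convert forty-four (English words) → 44 (decimal)
Compute 704 ÷ 44 = 16
Convert 16 (decimal) → sixteen (English words)
sixteen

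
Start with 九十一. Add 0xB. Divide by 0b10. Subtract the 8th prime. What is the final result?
Convert 九十一 (Chinese numeral) → 9×10 + 1 = 91 (decimal)
Start: 91
Convert 0xB (hexadecimal) → 11 (decimal)
91 + 11 = 102
Convert 0b10 (binary) → 2 (decimal)
102 ÷ 2 = 51
Convert the 8th prime (prime index) → 19 (decimal)
51 - 19 = 32
32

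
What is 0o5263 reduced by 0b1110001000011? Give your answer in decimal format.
Convert 0o5263 (octal) → 5×512 + 2×64 + 6×8 + 3 = 2739 (decimal)
Convert 0b1110001000011 (binary) → 4096 + 2048 + 1024 + 64 + 2 + 1 = 7235 (decimal)
Compute 2739 - 7235 = -4496
-4496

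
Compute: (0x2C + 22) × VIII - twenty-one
Convert 0x2C (hexadecimal) → 2×16 + 12 = 44 (decimal)
Convert VIII (Roman numeral) → 5 + 1 + 1 + 1 = 8 (decimal)
Convert twenty-one (English words) → 21 (decimal)
Expression in decimal: (44 + 22) × 8 - 21
Parentheses first: 44 + 22 = 66
Multiply: 66 × 8 = 528
Subtract: 528 - 21 = 507
507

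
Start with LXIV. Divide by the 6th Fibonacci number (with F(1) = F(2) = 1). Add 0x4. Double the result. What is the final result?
Convert LXIV (Roman numeral) → 50 + 10 + 4 = 64 (decimal)
Start: 64
Convert the 6th Fibonacci number (with F(1) = F(2) = 1) (Fibonacci index) → 1, 1, 2, 3, 5, 8 → 8 (decimal)
64 ÷ 8 = 8
Convert 0x4 (hexadecimal) → 4 (decimal)
8 + 4 = 12
12 × 2 = 24
24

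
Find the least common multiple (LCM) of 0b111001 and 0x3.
Convert 0b111001 (binary) → 32 + 16 + 8 + 1 = 57 (decimal)
Convert 0x3 (hexadecimal) → 3 (decimal)
Compute lcm(57, 3) = 57
57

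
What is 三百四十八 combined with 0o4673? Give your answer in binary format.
Convert 三百四十八 (Chinese numeral) → 3×100 + 4×10 + 8 = 348 (decimal)
Convert 0o4673 (octal) → 4×512 + 6×64 + 7×8 + 3 = 2491 (decimal)
Compute 348 + 2491 = 2839
Convert 2839 (decimal) → 2839 = 2048 + 512 + 256 + 16 + 4 + 2 + 1 → 0b101100010111 (binary)
0b101100010111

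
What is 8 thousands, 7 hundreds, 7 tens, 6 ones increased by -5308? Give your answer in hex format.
Convert 8 thousands, 7 hundreds, 7 tens, 6 ones (place-value notation) → 8×1000 + 7×100 + 7×10 + 6 = 8776 (decimal)
Compute 8776 + -5308 = 3468
Convert 3468 (decimal) → 3468 = 13×256 + 8×16 + 12 → 0xD8C (hexadecimal)
0xD8C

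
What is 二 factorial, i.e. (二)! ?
Convert 二 (Chinese numeral) → 2 (decimal)
Compute 2! = 2
2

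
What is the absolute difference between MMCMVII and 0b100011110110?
Convert MMCMVII (Roman numeral) → 1000 + 1000 + 900 + 5 + 1 + 1 = 2907 (decimal)
Convert 0b100011110110 (binary) → 2048 + 128 + 64 + 32 + 16 + 4 + 2 = 2294 (decimal)
Compute |2907 - 2294| = 613
613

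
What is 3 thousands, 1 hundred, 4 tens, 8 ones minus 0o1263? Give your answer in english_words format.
Convert 3 thousands, 1 hundred, 4 tens, 8 ones (place-value notation) → 3×1000 + 1×100 + 4×10 + 8 = 3148 (decimal)
Convert 0o1263 (octal) → 1×512 + 2×64 + 6×8 + 3 = 691 (decimal)
Compute 3148 - 691 = 2457
Convert 2457 (decimal) → 2457 = 2×1000 + 4×100 + 57 → two thousand four hundred fifty-seven (English words)
two thousand four hundred fifty-seven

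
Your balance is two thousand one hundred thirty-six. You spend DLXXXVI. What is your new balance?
Convert two thousand one hundred thirty-six (English words) → 2×1000 + 1×100 + 36 = 2136 (decimal)
Convert DLXXXVI (Roman numeral) → 500 + 50 + 10 + 10 + 10 + 5 + 1 = 586 (decimal)
Compute 2136 - 586 = 1550
1550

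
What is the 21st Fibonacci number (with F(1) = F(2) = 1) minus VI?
The 21st Fibonacci number (with F(1) = F(2) = 1) = 10946
Convert VI (Roman numeral) → 5 + 1 = 6 (decimal)
Compute 10946 - 6 = 10940
10940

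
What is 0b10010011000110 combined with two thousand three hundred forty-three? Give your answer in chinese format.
Convert 0b10010011000110 (binary) → 8192 + 1024 + 128 + 64 + 4 + 2 = 9414 (decimal)
Convert two thousand three hundred forty-three (English words) → 2×1000 + 3×100 + 43 = 2343 (decimal)
Compute 9414 + 2343 = 11757
Convert 11757 (decimal) → 11757 = 1×10000 + 1×1000 + 7×100 + 5×10 + 7 → 一万一千七百五十七 (Chinese numeral)
一万一千七百五十七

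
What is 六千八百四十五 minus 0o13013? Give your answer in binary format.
Convert 六千八百四十五 (Chinese numeral) → 6×1000 + 8×100 + 4×10 + 5 = 6845 (decimal)
Convert 0o13013 (octal) → 1×4096 + 3×512 + 1×8 + 3 = 5643 (decimal)
Compute 6845 - 5643 = 1202
Convert 1202 (decimal) → 1202 = 1024 + 128 + 32 + 16 + 2 → 0b10010110010 (binary)
0b10010110010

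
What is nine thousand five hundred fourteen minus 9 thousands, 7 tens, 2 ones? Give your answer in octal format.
Convert nine thousand five hundred fourteen (English words) → 9×1000 + 5×100 + 14 = 9514 (decimal)
Convert 9 thousands, 7 tens, 2 ones (place-value notation) → 9×1000 + 7×10 + 2 = 9072 (decimal)
Compute 9514 - 9072 = 442
Convert 442 (decimal) → 442 = 6×64 + 7×8 + 2 → 0o672 (octal)
0o672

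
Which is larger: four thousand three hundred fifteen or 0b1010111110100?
Convert four thousand three hundred fifteen (English words) → 4×1000 + 3×100 + 15 = 4315 (decimal)
Convert 0b1010111110100 (binary) → 4096 + 1024 + 256 + 128 + 64 + 32 + 16 + 4 = 5620 (decimal)
Compare 4315 vs 5620: larger = 5620
5620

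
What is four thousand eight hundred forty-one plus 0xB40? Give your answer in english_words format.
Convert four thousand eight hundred forty-one (English words) → 4×1000 + 8×100 + 41 = 4841 (decimal)
Convert 0xB40 (hexadecimal) → 11×256 + 4×16 = 2880 (decimal)
Compute 4841 + 2880 = 7721
Convert 7721 (decimal) → 7721 = 7×1000 + 7×100 + 21 → seven thousand seven hundred twenty-one (English words)
seven thousand seven hundred twenty-one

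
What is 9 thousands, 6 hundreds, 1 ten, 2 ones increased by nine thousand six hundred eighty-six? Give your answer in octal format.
Convert 9 thousands, 6 hundreds, 1 ten, 2 ones (place-value notation) → 9×1000 + 6×100 + 1×10 + 2 = 9612 (decimal)
Convert nine thousand six hundred eighty-six (English words) → 9×1000 + 6×100 + 86 = 9686 (decimal)
Compute 9612 + 9686 = 19298
Convert 19298 (decimal) → 19298 = 4×4096 + 5×512 + 5×64 + 4×8 + 2 → 0o45542 (octal)
0o45542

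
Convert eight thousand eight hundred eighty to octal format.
Convert eight thousand eight hundred eighty (English words) → 8×1000 + 8×100 + 80 = 8880 (decimal)
Convert 8880 (decimal) → 8880 = 2×4096 + 1×512 + 2×64 + 6×8 → 0o21260 (octal)
0o21260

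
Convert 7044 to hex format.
Convert 7044 (decimal) → 7044 = 1×4096 + 11×256 + 8×16 + 4 → 0x1B84 (hexadecimal)
0x1B84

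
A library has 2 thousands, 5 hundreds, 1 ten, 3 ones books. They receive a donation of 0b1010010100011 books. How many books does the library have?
Convert 2 thousands, 5 hundreds, 1 ten, 3 ones (place-value notation) → 2×1000 + 5×100 + 1×10 + 3 = 2513 (decimal)
Convert 0b1010010100011 (binary) → 4096 + 1024 + 128 + 32 + 2 + 1 = 5283 (decimal)
Compute 2513 + 5283 = 7796
7796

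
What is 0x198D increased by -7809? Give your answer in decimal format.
Convert 0x198D (hexadecimal) → 1×4096 + 9×256 + 8×16 + 13 = 6541 (decimal)
Compute 6541 + -7809 = -1268
-1268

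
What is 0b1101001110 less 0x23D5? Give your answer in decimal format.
Convert 0b1101001110 (binary) → 512 + 256 + 64 + 8 + 4 + 2 = 846 (decimal)
Convert 0x23D5 (hexadecimal) → 2×4096 + 3×256 + 13×16 + 5 = 9173 (decimal)
Compute 846 - 9173 = -8327
-8327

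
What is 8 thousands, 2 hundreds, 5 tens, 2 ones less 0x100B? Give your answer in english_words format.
Convert 8 thousands, 2 hundreds, 5 tens, 2 ones (place-value notation) → 8×1000 + 2×100 + 5×10 + 2 = 8252 (decimal)
Convert 0x100B (hexadecimal) → 1×4096 + 11 = 4107 (decimal)
Compute 8252 - 4107 = 4145
Convert 4145 (decimal) → 4145 = 4×1000 + 1×100 + 45 → four thousand one hundred forty-five (English words)
four thousand one hundred forty-five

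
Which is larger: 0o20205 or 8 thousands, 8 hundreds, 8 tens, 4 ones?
Convert 0o20205 (octal) → 2×4096 + 2×64 + 5 = 8325 (decimal)
Convert 8 thousands, 8 hundreds, 8 tens, 4 ones (place-value notation) → 8×1000 + 8×100 + 8×10 + 4 = 8884 (decimal)
Compare 8325 vs 8884: larger = 8884
8884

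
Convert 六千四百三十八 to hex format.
Convert 六千四百三十八 (Chinese numeral) → 6×1000 + 4×100 + 3×10 + 8 = 6438 (decimal)
Convert 6438 (decimal) → 6438 = 1×4096 + 9×256 + 2×16 + 6 → 0x1926 (hexadecimal)
0x1926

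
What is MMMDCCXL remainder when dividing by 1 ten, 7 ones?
Convert MMMDCCXL (Roman numeral) → 1000 + 1000 + 1000 + 500 + 100 + 100 + 40 = 3740 (decimal)
Convert 1 ten, 7 ones (place-value notation) → 1×10 + 7 = 17 (decimal)
Compute 3740 mod 17 = 0
0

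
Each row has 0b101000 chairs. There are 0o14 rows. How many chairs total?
Convert 0b101000 (binary) → 32 + 8 = 40 (decimal)
Convert 0o14 (octal) → 1×8 + 4 = 12 (decimal)
Compute 40 × 12 = 480
480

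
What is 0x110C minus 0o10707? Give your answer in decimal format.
Convert 0x110C (hexadecimal) → 1×4096 + 1×256 + 12 = 4364 (decimal)
Convert 0o10707 (octal) → 1×4096 + 7×64 + 7 = 4551 (decimal)
Compute 4364 - 4551 = -187
-187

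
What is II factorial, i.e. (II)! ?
Convert II (Roman numeral) → 1 + 1 = 2 (decimal)
Compute 2! = 2
2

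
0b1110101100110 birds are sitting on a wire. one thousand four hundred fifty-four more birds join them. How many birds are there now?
Convert 0b1110101100110 (binary) → 4096 + 2048 + 1024 + 256 + 64 + 32 + 4 + 2 = 7526 (decimal)
Convert one thousand four hundred fifty-four (English words) → 1×1000 + 4×100 + 54 = 1454 (decimal)
Compute 7526 + 1454 = 8980
8980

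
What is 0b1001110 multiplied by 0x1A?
Convert 0b1001110 (binary) → 64 + 8 + 4 + 2 = 78 (decimal)
Convert 0x1A (hexadecimal) → 1×16 + 10 = 26 (decimal)
Compute 78 × 26 = 2028
2028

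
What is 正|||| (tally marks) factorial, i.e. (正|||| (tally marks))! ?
Convert 正|||| (tally marks) → 5 + 4 = 9 (decimal)
Compute 9! = 362880
362880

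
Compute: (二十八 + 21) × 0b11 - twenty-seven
Convert 二十八 (Chinese numeral) → 2×10 + 8 = 28 (decimal)
Convert 0b11 (binary) → 2 + 1 = 3 (decimal)
Convert twenty-seven (English words) → 27 (decimal)
Expression in decimal: (28 + 21) × 3 - 27
Parentheses first: 28 + 21 = 49
Multiply: 49 × 3 = 147
Subtract: 147 - 27 = 120
120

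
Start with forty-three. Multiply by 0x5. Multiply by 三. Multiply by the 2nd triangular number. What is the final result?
Convert forty-three (English words) → 43 (decimal)
Start: 43
Convert 0x5 (hexadecimal) → 5 (decimal)
43 × 5 = 215
Convert 三 (Chinese numeral) → 3 (decimal)
215 × 3 = 645
Convert the 2nd triangular number (triangular index) → 2×3/2 = 3 (decimal)
645 × 3 = 1935
1935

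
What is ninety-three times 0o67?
Convert ninety-three (English words) → 93 (decimal)
Convert 0o67 (octal) → 6×8 + 7 = 55 (decimal)
Compute 93 × 55 = 5115
5115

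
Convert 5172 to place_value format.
Convert 5172 (decimal) → 5172 = 5×1000 + 1×100 + 7×10 + 2 → 5 thousands, 1 hundred, 7 tens, 2 ones (place-value notation)
5 thousands, 1 hundred, 7 tens, 2 ones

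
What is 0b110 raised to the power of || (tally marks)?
Convert 0b110 (binary) → 4 + 2 = 6 (decimal)
Convert || (tally marks) → 2 (decimal)
Compute 6 ^ 2 = 36
36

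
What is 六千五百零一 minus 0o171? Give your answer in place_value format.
Convert 六千五百零一 (Chinese numeral) → 6×1000 + 5×100 + 1 = 6501 (decimal)
Convert 0o171 (octal) → 1×64 + 7×8 + 1 = 121 (decimal)
Compute 6501 - 121 = 6380
Convert 6380 (decimal) → 6380 = 6×1000 + 3×100 + 8×10 → 6 thousands, 3 hundreds, 8 tens (place-value notation)
6 thousands, 3 hundreds, 8 tens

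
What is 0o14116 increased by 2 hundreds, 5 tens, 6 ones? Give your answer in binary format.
Convert 0o14116 (octal) → 1×4096 + 4×512 + 1×64 + 1×8 + 6 = 6222 (decimal)
Convert 2 hundreds, 5 tens, 6 ones (place-value notation) → 2×100 + 5×10 + 6 = 256 (decimal)
Compute 6222 + 256 = 6478
Convert 6478 (decimal) → 6478 = 4096 + 2048 + 256 + 64 + 8 + 4 + 2 → 0b1100101001110 (binary)
0b1100101001110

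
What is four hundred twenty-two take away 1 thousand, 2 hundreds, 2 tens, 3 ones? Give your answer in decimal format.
Convert four hundred twenty-two (English words) → 4×100 + 22 = 422 (decimal)
Convert 1 thousand, 2 hundreds, 2 tens, 3 ones (place-value notation) → 1×1000 + 2×100 + 2×10 + 3 = 1223 (decimal)
Compute 422 - 1223 = -801
-801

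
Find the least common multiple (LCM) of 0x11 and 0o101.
Convert 0x11 (hexadecimal) → 1×16 + 1 = 17 (decimal)
Convert 0o101 (octal) → 1×64 + 1 = 65 (decimal)
Compute lcm(17, 65) = 1105
1105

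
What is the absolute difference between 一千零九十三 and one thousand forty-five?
Convert 一千零九十三 (Chinese numeral) → 1×1000 + 9×10 + 3 = 1093 (decimal)
Convert one thousand forty-five (English words) → 1×1000 + 45 = 1045 (decimal)
Compute |1093 - 1045| = 48
48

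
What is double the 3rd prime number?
The 3rd prime number = 5
Compute 5 × 2 = 10
10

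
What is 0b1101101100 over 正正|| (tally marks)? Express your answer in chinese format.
Convert 0b1101101100 (binary) → 512 + 256 + 64 + 32 + 8 + 4 = 876 (decimal)
Convert 正正|| (tally marks) → 5 + 5 + 2 = 12 (decimal)
Compute 876 ÷ 12 = 73
Convert 73 (decimal) → 73 = 7×10 + 3 → 七十三 (Chinese numeral)
七十三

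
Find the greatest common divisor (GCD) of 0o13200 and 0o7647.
Convert 0o13200 (octal) → 1×4096 + 3×512 + 2×64 = 5760 (decimal)
Convert 0o7647 (octal) → 7×512 + 6×64 + 4×8 + 7 = 4007 (decimal)
Compute gcd(5760, 4007) = 1
1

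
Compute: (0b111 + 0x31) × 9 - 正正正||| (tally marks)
Convert 0b111 (binary) → 4 + 2 + 1 = 7 (decimal)
Convert 0x31 (hexadecimal) → 3×16 + 1 = 49 (decimal)
Convert 正正正||| (tally marks) → 5 + 5 + 5 + 3 = 18 (decimal)
Expression in decimal: (7 + 49) × 9 - 18
Parentheses first: 7 + 49 = 56
Multiply: 56 × 9 = 504
Subtract: 504 - 18 = 486
486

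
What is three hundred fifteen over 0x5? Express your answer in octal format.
Convert three hundred fifteen (English words) → 3×100 + 15 = 315 (decimal)
Convert 0x5 (hexadecimal) → 5 (decimal)
Compute 315 ÷ 5 = 63
Convert 63 (decimal) → 63 = 7×8 + 7 → 0o77 (octal)
0o77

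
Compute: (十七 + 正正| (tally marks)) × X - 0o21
Convert 十七 (Chinese numeral) → 1×10 + 7 = 17 (decimal)
Convert 正正| (tally marks) → 5 + 5 + 1 = 11 (decimal)
Convert X (Roman numeral) → 10 (decimal)
Convert 0o21 (octal) → 2×8 + 1 = 17 (decimal)
Expression in decimal: (17 + 11) × 10 - 17
Parentheses first: 17 + 11 = 28
Multiply: 28 × 10 = 280
Subtract: 280 - 17 = 263
263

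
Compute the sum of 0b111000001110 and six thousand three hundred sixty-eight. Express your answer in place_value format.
Convert 0b111000001110 (binary) → 2048 + 1024 + 512 + 8 + 4 + 2 = 3598 (decimal)
Convert six thousand three hundred sixty-eight (English words) → 6×1000 + 3×100 + 68 = 6368 (decimal)
Compute 3598 + 6368 = 9966
Convert 9966 (decimal) → 9966 = 9×1000 + 9×100 + 6×10 + 6 → 9 thousands, 9 hundreds, 6 tens, 6 ones (place-value notation)
9 thousands, 9 hundreds, 6 tens, 6 ones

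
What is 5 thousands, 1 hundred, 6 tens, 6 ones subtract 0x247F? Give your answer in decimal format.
Convert 5 thousands, 1 hundred, 6 tens, 6 ones (place-value notation) → 5×1000 + 1×100 + 6×10 + 6 = 5166 (decimal)
Convert 0x247F (hexadecimal) → 2×4096 + 4×256 + 7×16 + 15 = 9343 (decimal)
Compute 5166 - 9343 = -4177
-4177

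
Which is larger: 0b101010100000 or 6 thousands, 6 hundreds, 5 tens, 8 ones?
Convert 0b101010100000 (binary) → 2048 + 512 + 128 + 32 = 2720 (decimal)
Convert 6 thousands, 6 hundreds, 5 tens, 8 ones (place-value notation) → 6×1000 + 6×100 + 5×10 + 8 = 6658 (decimal)
Compare 2720 vs 6658: larger = 6658
6658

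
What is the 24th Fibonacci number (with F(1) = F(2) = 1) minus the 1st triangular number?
The 24th Fibonacci number (with F(1) = F(2) = 1) = 46368
Convert the 1st triangular number (triangular index) → 1×2/2 = 1 (decimal)
Compute 46368 - 1 = 46367
46367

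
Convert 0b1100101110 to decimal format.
Convert 0b1100101110 (binary) → 512 + 256 + 32 + 8 + 4 + 2 = 814 (decimal)
814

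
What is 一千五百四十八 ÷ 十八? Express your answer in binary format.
Convert 一千五百四十八 (Chinese numeral) → 1×1000 + 5×100 + 4×10 + 8 = 1548 (decimal)
Convert 十八 (Chinese numeral) → 1×10 + 8 = 18 (decimal)
Compute 1548 ÷ 18 = 86
Convert 86 (decimal) → 86 = 64 + 16 + 4 + 2 → 0b1010110 (binary)
0b1010110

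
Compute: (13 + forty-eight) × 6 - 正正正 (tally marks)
Convert forty-eight (English words) → 48 (decimal)
Convert 正正正 (tally marks) → 5 + 5 + 5 = 15 (decimal)
Expression in decimal: (13 + 48) × 6 - 15
Parentheses first: 13 + 48 = 61
Multiply: 61 × 6 = 366
Subtract: 366 - 15 = 351
351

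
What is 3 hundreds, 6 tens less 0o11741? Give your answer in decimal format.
Convert 3 hundreds, 6 tens (place-value notation) → 3×100 + 6×10 = 360 (decimal)
Convert 0o11741 (octal) → 1×4096 + 1×512 + 7×64 + 4×8 + 1 = 5089 (decimal)
Compute 360 - 5089 = -4729
-4729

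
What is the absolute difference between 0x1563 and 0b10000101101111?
Convert 0x1563 (hexadecimal) → 1×4096 + 5×256 + 6×16 + 3 = 5475 (decimal)
Convert 0b10000101101111 (binary) → 8192 + 256 + 64 + 32 + 8 + 4 + 2 + 1 = 8559 (decimal)
Compute |5475 - 8559| = 3084
3084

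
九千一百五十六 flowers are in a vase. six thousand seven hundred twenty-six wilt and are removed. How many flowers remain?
Convert 九千一百五十六 (Chinese numeral) → 9×1000 + 1×100 + 5×10 + 6 = 9156 (decimal)
Convert six thousand seven hundred twenty-six (English words) → 6×1000 + 7×100 + 26 = 6726 (decimal)
Compute 9156 - 6726 = 2430
2430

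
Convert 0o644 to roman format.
Convert 0o644 (octal) → 6×64 + 4×8 + 4 = 420 (decimal)
Convert 420 (decimal) → 420 = 400 + 10 + 10 → CDXX (Roman numeral)
CDXX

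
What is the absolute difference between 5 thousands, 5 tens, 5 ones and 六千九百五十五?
Convert 5 thousands, 5 tens, 5 ones (place-value notation) → 5×1000 + 5×10 + 5 = 5055 (decimal)
Convert 六千九百五十五 (Chinese numeral) → 6×1000 + 9×100 + 5×10 + 5 = 6955 (decimal)
Compute |5055 - 6955| = 1900
1900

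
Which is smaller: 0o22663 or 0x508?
Convert 0o22663 (octal) → 2×4096 + 2×512 + 6×64 + 6×8 + 3 = 9651 (decimal)
Convert 0x508 (hexadecimal) → 5×256 + 8 = 1288 (decimal)
Compare 9651 vs 1288: smaller = 1288
1288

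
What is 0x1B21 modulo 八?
Convert 0x1B21 (hexadecimal) → 1×4096 + 11×256 + 2×16 + 1 = 6945 (decimal)
Convert 八 (Chinese numeral) → 8 (decimal)
Compute 6945 mod 8 = 1
1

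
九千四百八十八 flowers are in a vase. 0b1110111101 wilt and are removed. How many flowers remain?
Convert 九千四百八十八 (Chinese numeral) → 9×1000 + 4×100 + 8×10 + 8 = 9488 (decimal)
Convert 0b1110111101 (binary) → 512 + 256 + 128 + 32 + 16 + 8 + 4 + 1 = 957 (decimal)
Compute 9488 - 957 = 8531
8531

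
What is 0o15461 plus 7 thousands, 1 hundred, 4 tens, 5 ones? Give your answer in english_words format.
Convert 0o15461 (octal) → 1×4096 + 5×512 + 4×64 + 6×8 + 1 = 6961 (decimal)
Convert 7 thousands, 1 hundred, 4 tens, 5 ones (place-value notation) → 7×1000 + 1×100 + 4×10 + 5 = 7145 (decimal)
Compute 6961 + 7145 = 14106
Convert 14106 (decimal) → 14106 = 14×1000 + 1×100 + 6 → fourteen thousand one hundred six (English words)
fourteen thousand one hundred six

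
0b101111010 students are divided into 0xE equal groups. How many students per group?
Convert 0b101111010 (binary) → 256 + 64 + 32 + 16 + 8 + 2 = 378 (decimal)
Convert 0xE (hexadecimal) → 14 (decimal)
Compute 378 ÷ 14 = 27
27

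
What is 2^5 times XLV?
Convert 2^5 (power) → 32 (decimal)
Convert XLV (Roman numeral) → 40 + 5 = 45 (decimal)
Compute 32 × 45 = 1440
1440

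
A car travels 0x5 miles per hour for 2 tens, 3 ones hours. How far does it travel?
Convert 0x5 (hexadecimal) → 5 (decimal)
Convert 2 tens, 3 ones (place-value notation) → 2×10 + 3 = 23 (decimal)
Compute 5 × 23 = 115
115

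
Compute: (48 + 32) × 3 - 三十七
Convert 三十七 (Chinese numeral) → 3×10 + 7 = 37 (decimal)
Expression in decimal: (48 + 32) × 3 - 37
Parentheses first: 48 + 32 = 80
Multiply: 80 × 3 = 240
Subtract: 240 - 37 = 203
203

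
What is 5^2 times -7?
Convert 5^2 (power) → 25 (decimal)
Compute 25 × -7 = -175
-175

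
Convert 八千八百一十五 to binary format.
Convert 八千八百一十五 (Chinese numeral) → 8×1000 + 8×100 + 1×10 + 5 = 8815 (decimal)
Convert 8815 (decimal) → 8815 = 8192 + 512 + 64 + 32 + 8 + 4 + 2 + 1 → 0b10001001101111 (binary)
0b10001001101111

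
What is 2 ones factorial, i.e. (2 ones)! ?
Convert 2 ones (place-value notation) → 2 (decimal)
Compute 2! = 2
2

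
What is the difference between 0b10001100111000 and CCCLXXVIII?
Convert 0b10001100111000 (binary) → 8192 + 512 + 256 + 32 + 16 + 8 = 9016 (decimal)
Convert CCCLXXVIII (Roman numeral) → 100 + 100 + 100 + 50 + 10 + 10 + 5 + 1 + 1 + 1 = 378 (decimal)
Difference: |9016 - 378| = 8638
8638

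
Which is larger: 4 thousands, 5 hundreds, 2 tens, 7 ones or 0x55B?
Convert 4 thousands, 5 hundreds, 2 tens, 7 ones (place-value notation) → 4×1000 + 5×100 + 2×10 + 7 = 4527 (decimal)
Convert 0x55B (hexadecimal) → 5×256 + 5×16 + 11 = 1371 (decimal)
Compare 4527 vs 1371: larger = 4527
4527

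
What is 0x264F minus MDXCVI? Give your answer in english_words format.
Convert 0x264F (hexadecimal) → 2×4096 + 6×256 + 4×16 + 15 = 9807 (decimal)
Convert MDXCVI (Roman numeral) → 1000 + 500 + 90 + 5 + 1 = 1596 (decimal)
Compute 9807 - 1596 = 8211
Convert 8211 (decimal) → 8211 = 8×1000 + 2×100 + 11 → eight thousand two hundred eleven (English words)
eight thousand two hundred eleven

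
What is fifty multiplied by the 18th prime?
Convert fifty (English words) → 50 (decimal)
Convert the 18th prime (prime index) → 61 (decimal)
Compute 50 × 61 = 3050
3050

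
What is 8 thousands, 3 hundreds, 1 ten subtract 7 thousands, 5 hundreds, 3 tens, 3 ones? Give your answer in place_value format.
Convert 8 thousands, 3 hundreds, 1 ten (place-value notation) → 8×1000 + 3×100 + 1×10 = 8310 (decimal)
Convert 7 thousands, 5 hundreds, 3 tens, 3 ones (place-value notation) → 7×1000 + 5×100 + 3×10 + 3 = 7533 (decimal)
Compute 8310 - 7533 = 777
Convert 777 (decimal) → 777 = 7×100 + 7×10 + 7 → 7 hundreds, 7 tens, 7 ones (place-value notation)
7 hundreds, 7 tens, 7 ones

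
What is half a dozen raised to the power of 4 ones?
Convert half a dozen (colloquial) → 6 (decimal)
Convert 4 ones (place-value notation) → 4 (decimal)
Compute 6 ^ 4 = 1296
1296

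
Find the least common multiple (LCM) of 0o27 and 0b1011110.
Convert 0o27 (octal) → 2×8 + 7 = 23 (decimal)
Convert 0b1011110 (binary) → 64 + 16 + 8 + 4 + 2 = 94 (decimal)
Compute lcm(23, 94) = 2162
2162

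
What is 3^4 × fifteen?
Convert 3^4 (power) → 81 (decimal)
Convert fifteen (English words) → 15 (decimal)
Compute 81 × 15 = 1215
1215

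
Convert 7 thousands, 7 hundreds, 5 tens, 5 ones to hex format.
Convert 7 thousands, 7 hundreds, 5 tens, 5 ones (place-value notation) → 7×1000 + 7×100 + 5×10 + 5 = 7755 (decimal)
Convert 7755 (decimal) → 7755 = 1×4096 + 14×256 + 4×16 + 11 → 0x1E4B (hexadecimal)
0x1E4B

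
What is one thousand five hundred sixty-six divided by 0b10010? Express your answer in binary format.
Convert one thousand five hundred sixty-six (English words) → 1×1000 + 5×100 + 66 = 1566 (decimal)
Convert 0b10010 (binary) → 16 + 2 = 18 (decimal)
Compute 1566 ÷ 18 = 87
Convert 87 (decimal) → 87 = 64 + 16 + 4 + 2 + 1 → 0b1010111 (binary)
0b1010111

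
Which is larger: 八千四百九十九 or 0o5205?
Convert 八千四百九十九 (Chinese numeral) → 8×1000 + 4×100 + 9×10 + 9 = 8499 (decimal)
Convert 0o5205 (octal) → 5×512 + 2×64 + 5 = 2693 (decimal)
Compare 8499 vs 2693: larger = 8499
8499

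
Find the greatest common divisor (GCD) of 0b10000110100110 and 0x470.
Convert 0b10000110100110 (binary) → 8192 + 256 + 128 + 32 + 4 + 2 = 8614 (decimal)
Convert 0x470 (hexadecimal) → 4×256 + 7×16 = 1136 (decimal)
Compute gcd(8614, 1136) = 2
2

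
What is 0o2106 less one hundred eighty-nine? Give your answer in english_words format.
Convert 0o2106 (octal) → 2×512 + 1×64 + 6 = 1094 (decimal)
Convert one hundred eighty-nine (English words) → 1×100 + 89 = 189 (decimal)
Compute 1094 - 189 = 905
Convert 905 (decimal) → 905 = 9×100 + 5 → nine hundred five (English words)
nine hundred five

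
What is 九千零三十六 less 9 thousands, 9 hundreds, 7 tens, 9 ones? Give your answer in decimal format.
Convert 九千零三十六 (Chinese numeral) → 9×1000 + 3×10 + 6 = 9036 (decimal)
Convert 9 thousands, 9 hundreds, 7 tens, 9 ones (place-value notation) → 9×1000 + 9×100 + 7×10 + 9 = 9979 (decimal)
Compute 9036 - 9979 = -943
-943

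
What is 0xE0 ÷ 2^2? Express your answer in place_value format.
Convert 0xE0 (hexadecimal) → 14×16 = 224 (decimal)
Convert 2^2 (power) → 4 (decimal)
Compute 224 ÷ 4 = 56
Convert 56 (decimal) → 56 = 5×10 + 6 → 5 tens, 6 ones (place-value notation)
5 tens, 6 ones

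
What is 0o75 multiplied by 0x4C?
Convert 0o75 (octal) → 7×8 + 5 = 61 (decimal)
Convert 0x4C (hexadecimal) → 4×16 + 12 = 76 (decimal)
Compute 61 × 76 = 4636
4636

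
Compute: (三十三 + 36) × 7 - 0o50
Convert 三十三 (Chinese numeral) → 3×10 + 3 = 33 (decimal)
Convert 0o50 (octal) → 5×8 = 40 (decimal)
Expression in decimal: (33 + 36) × 7 - 40
Parentheses first: 33 + 36 = 69
Multiply: 69 × 7 = 483
Subtract: 483 - 40 = 443
443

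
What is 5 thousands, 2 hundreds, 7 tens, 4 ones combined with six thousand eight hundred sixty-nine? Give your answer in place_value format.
Convert 5 thousands, 2 hundreds, 7 tens, 4 ones (place-value notation) → 5×1000 + 2×100 + 7×10 + 4 = 5274 (decimal)
Convert six thousand eight hundred sixty-nine (English words) → 6×1000 + 8×100 + 69 = 6869 (decimal)
Compute 5274 + 6869 = 12143
Convert 12143 (decimal) → 12143 = 12×1000 + 1×100 + 4×10 + 3 → 12 thousands, 1 hundred, 4 tens, 3 ones (place-value notation)
12 thousands, 1 hundred, 4 tens, 3 ones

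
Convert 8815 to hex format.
Convert 8815 (decimal) → 8815 = 2×4096 + 2×256 + 6×16 + 15 → 0x226F (hexadecimal)
0x226F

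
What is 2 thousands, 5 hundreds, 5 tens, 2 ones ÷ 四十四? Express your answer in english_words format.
Convert 2 thousands, 5 hundreds, 5 tens, 2 ones (place-value notation) → 2×1000 + 5×100 + 5×10 + 2 = 2552 (decimal)
Convert 四十四 (Chinese numeral) → 4×10 + 4 = 44 (decimal)
Compute 2552 ÷ 44 = 58
Convert 58 (decimal) → fifty-eight (English words)
fifty-eight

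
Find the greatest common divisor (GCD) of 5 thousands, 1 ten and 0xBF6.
Convert 5 thousands, 1 ten (place-value notation) → 5×1000 + 1×10 = 5010 (decimal)
Convert 0xBF6 (hexadecimal) → 11×256 + 15×16 + 6 = 3062 (decimal)
Compute gcd(5010, 3062) = 2
2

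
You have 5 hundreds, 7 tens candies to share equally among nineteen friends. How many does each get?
Convert 5 hundreds, 7 tens (place-value notation) → 5×100 + 7×10 = 570 (decimal)
Convert nineteen (English words) → 19 (decimal)
Compute 570 ÷ 19 = 30
30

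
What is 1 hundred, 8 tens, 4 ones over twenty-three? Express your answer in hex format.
Convert 1 hundred, 8 tens, 4 ones (place-value notation) → 1×100 + 8×10 + 4 = 184 (decimal)
Convert twenty-three (English words) → 23 (decimal)
Compute 184 ÷ 23 = 8
Convert 8 (decimal) → 0x8 (hexadecimal)
0x8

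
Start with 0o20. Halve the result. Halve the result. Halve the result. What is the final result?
Convert 0o20 (octal) → 2×8 = 16 (decimal)
Start: 16
16 ÷ 2 = 8
8 ÷ 2 = 4
4 ÷ 2 = 2
2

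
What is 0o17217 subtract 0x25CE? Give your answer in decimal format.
Convert 0o17217 (octal) → 1×4096 + 7×512 + 2×64 + 1×8 + 7 = 7823 (decimal)
Convert 0x25CE (hexadecimal) → 2×4096 + 5×256 + 12×16 + 14 = 9678 (decimal)
Compute 7823 - 9678 = -1855
-1855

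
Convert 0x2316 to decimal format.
Convert 0x2316 (hexadecimal) → 2×4096 + 3×256 + 1×16 + 6 = 8982 (decimal)
8982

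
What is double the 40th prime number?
The 40th prime number = 173
Compute 173 × 2 = 346
346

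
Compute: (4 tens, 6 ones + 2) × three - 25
Convert 4 tens, 6 ones (place-value notation) → 4×10 + 6 = 46 (decimal)
Convert three (English words) → 3 (decimal)
Expression in decimal: (46 + 2) × 3 - 25
Parentheses first: 46 + 2 = 48
Multiply: 48 × 3 = 144
Subtract: 144 - 25 = 119
119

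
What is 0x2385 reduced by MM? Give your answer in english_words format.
Convert 0x2385 (hexadecimal) → 2×4096 + 3×256 + 8×16 + 5 = 9093 (decimal)
Convert MM (Roman numeral) → 1000 + 1000 = 2000 (decimal)
Compute 9093 - 2000 = 7093
Convert 7093 (decimal) → 7093 = 7×1000 + 93 → seven thousand ninety-three (English words)
seven thousand ninety-three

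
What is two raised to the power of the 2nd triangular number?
Convert two (English words) → 2 (decimal)
Convert the 2nd triangular number (triangular index) → 2×3/2 = 3 (decimal)
Compute 2 ^ 3 = 8
8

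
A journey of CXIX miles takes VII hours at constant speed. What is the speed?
Convert CXIX (Roman numeral) → 100 + 10 + 9 = 119 (decimal)
Convert VII (Roman numeral) → 5 + 1 + 1 = 7 (decimal)
Compute 119 ÷ 7 = 17
17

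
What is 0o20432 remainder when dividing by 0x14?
Convert 0o20432 (octal) → 2×4096 + 4×64 + 3×8 + 2 = 8474 (decimal)
Convert 0x14 (hexadecimal) → 1×16 + 4 = 20 (decimal)
Compute 8474 mod 20 = 14
14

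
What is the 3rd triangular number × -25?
Convert the 3rd triangular number (triangular index) → 3×4/2 = 6 (decimal)
Compute 6 × -25 = -150
-150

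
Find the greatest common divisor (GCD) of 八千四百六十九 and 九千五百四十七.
Convert 八千四百六十九 (Chinese numeral) → 8×1000 + 4×100 + 6×10 + 9 = 8469 (decimal)
Convert 九千五百四十七 (Chinese numeral) → 9×1000 + 5×100 + 4×10 + 7 = 9547 (decimal)
Compute gcd(8469, 9547) = 1
1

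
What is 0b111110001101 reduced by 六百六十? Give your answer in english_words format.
Convert 0b111110001101 (binary) → 2048 + 1024 + 512 + 256 + 128 + 8 + 4 + 1 = 3981 (decimal)
Convert 六百六十 (Chinese numeral) → 6×100 + 6×10 = 660 (decimal)
Compute 3981 - 660 = 3321
Convert 3321 (decimal) → 3321 = 3×1000 + 3×100 + 21 → three thousand three hundred twenty-one (English words)
three thousand three hundred twenty-one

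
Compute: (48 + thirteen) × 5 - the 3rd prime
Convert thirteen (English words) → 13 (decimal)
Convert the 3rd prime (prime index) → 5 (decimal)
Expression in decimal: (48 + 13) × 5 - 5
Parentheses first: 48 + 13 = 61
Multiply: 61 × 5 = 305
Subtract: 305 - 5 = 300
300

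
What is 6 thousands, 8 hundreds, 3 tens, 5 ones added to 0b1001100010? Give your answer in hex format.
Convert 6 thousands, 8 hundreds, 3 tens, 5 ones (place-value notation) → 6×1000 + 8×100 + 3×10 + 5 = 6835 (decimal)
Convert 0b1001100010 (binary) → 512 + 64 + 32 + 2 = 610 (decimal)
Compute 6835 + 610 = 7445
Convert 7445 (decimal) → 7445 = 1×4096 + 13×256 + 1×16 + 5 → 0x1D15 (hexadecimal)
0x1D15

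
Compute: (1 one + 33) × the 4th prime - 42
Convert 1 one (place-value notation) → 1 (decimal)
Convert the 4th prime (prime index) → 7 (decimal)
Expression in decimal: (1 + 33) × 7 - 42
Parentheses first: 1 + 33 = 34
Multiply: 34 × 7 = 238
Subtract: 238 - 42 = 196
196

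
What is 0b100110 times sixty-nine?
Convert 0b100110 (binary) → 32 + 4 + 2 = 38 (decimal)
Convert sixty-nine (English words) → 69 (decimal)
Compute 38 × 69 = 2622
2622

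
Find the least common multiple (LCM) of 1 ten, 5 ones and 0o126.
Convert 1 ten, 5 ones (place-value notation) → 1×10 + 5 = 15 (decimal)
Convert 0o126 (octal) → 1×64 + 2×8 + 6 = 86 (decimal)
Compute lcm(15, 86) = 1290
1290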